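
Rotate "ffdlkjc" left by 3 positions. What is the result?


Input: "ffdlkjc", rotate left by 3
First 3 characters: "ffd"
Remaining characters: "lkjc"
Concatenate remaining + first: "lkjc" + "ffd" = "lkjcffd"

lkjcffd


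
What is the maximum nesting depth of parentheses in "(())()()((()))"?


Input: "(())()()((()))"
Tracking depth:
  Position 0 '(': depth becomes 1
  Position 1 '(': depth becomes 2
  Position 2 ')': depth becomes 1
  Position 3 ')': depth becomes 0
  Position 4 '(': depth becomes 1
  Position 5 ')': depth becomes 0
  Position 6 '(': depth becomes 1
  Position 7 ')': depth becomes 0
  Position 8 '(': depth becomes 1
  Position 9 '(': depth becomes 2
  Position 10 '(': depth becomes 3
  Position 11 ')': depth becomes 2
  Position 12 ')': depth becomes 1
  Position 13 ')': depth becomes 0
Maximum depth reached: 3

3


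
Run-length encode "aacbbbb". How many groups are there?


Input: aacbbbb
Scanning for consecutive runs:
  Group 1: 'a' x 2 (positions 0-1)
  Group 2: 'c' x 1 (positions 2-2)
  Group 3: 'b' x 4 (positions 3-6)
Total groups: 3

3


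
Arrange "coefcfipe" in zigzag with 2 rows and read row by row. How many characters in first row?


Zigzag "coefcfipe" into 2 rows:
Placing characters:
  'c' => row 0
  'o' => row 1
  'e' => row 0
  'f' => row 1
  'c' => row 0
  'f' => row 1
  'i' => row 0
  'p' => row 1
  'e' => row 0
Rows:
  Row 0: "cecie"
  Row 1: "offp"
First row length: 5

5


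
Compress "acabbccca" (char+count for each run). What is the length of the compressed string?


Input: acabbccca
Runs:
  'a' x 1 => "a1"
  'c' x 1 => "c1"
  'a' x 1 => "a1"
  'b' x 2 => "b2"
  'c' x 3 => "c3"
  'a' x 1 => "a1"
Compressed: "a1c1a1b2c3a1"
Compressed length: 12

12


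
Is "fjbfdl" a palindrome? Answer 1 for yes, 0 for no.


Input: fjbfdl
Reversed: ldfbjf
  Compare pos 0 ('f') with pos 5 ('l'): MISMATCH
  Compare pos 1 ('j') with pos 4 ('d'): MISMATCH
  Compare pos 2 ('b') with pos 3 ('f'): MISMATCH
Result: not a palindrome

0


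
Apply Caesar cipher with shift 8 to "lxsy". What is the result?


Caesar cipher: shift "lxsy" by 8
  'l' (pos 11) + 8 = pos 19 = 't'
  'x' (pos 23) + 8 = pos 5 = 'f'
  's' (pos 18) + 8 = pos 0 = 'a'
  'y' (pos 24) + 8 = pos 6 = 'g'
Result: tfag

tfag


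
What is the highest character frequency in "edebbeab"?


Input: edebbeab
Character counts:
  'a': 1
  'b': 3
  'd': 1
  'e': 3
Maximum frequency: 3

3


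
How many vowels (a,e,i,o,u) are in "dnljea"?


Input: dnljea
Checking each character:
  'd' at position 0: consonant
  'n' at position 1: consonant
  'l' at position 2: consonant
  'j' at position 3: consonant
  'e' at position 4: vowel (running total: 1)
  'a' at position 5: vowel (running total: 2)
Total vowels: 2

2


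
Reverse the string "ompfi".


Input: ompfi
Reading characters right to left:
  Position 4: 'i'
  Position 3: 'f'
  Position 2: 'p'
  Position 1: 'm'
  Position 0: 'o'
Reversed: ifpmo

ifpmo


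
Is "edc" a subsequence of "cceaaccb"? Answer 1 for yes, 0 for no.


Check if "edc" is a subsequence of "cceaaccb"
Greedy scan:
  Position 0 ('c'): no match needed
  Position 1 ('c'): no match needed
  Position 2 ('e'): matches sub[0] = 'e'
  Position 3 ('a'): no match needed
  Position 4 ('a'): no match needed
  Position 5 ('c'): no match needed
  Position 6 ('c'): no match needed
  Position 7 ('b'): no match needed
Only matched 1/3 characters => not a subsequence

0


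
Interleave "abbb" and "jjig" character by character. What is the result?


Interleaving "abbb" and "jjig":
  Position 0: 'a' from first, 'j' from second => "aj"
  Position 1: 'b' from first, 'j' from second => "bj"
  Position 2: 'b' from first, 'i' from second => "bi"
  Position 3: 'b' from first, 'g' from second => "bg"
Result: ajbjbibg

ajbjbibg


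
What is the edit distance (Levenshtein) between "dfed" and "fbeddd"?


Computing edit distance: "dfed" -> "fbeddd"
DP table:
           f    b    e    d    d    d
      0    1    2    3    4    5    6
  d   1    1    2    3    3    4    5
  f   2    1    2    3    4    4    5
  e   3    2    2    2    3    4    5
  d   4    3    3    3    2    3    4
Edit distance = dp[4][6] = 4

4


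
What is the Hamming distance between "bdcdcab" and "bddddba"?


Comparing "bdcdcab" and "bddddba" position by position:
  Position 0: 'b' vs 'b' => same
  Position 1: 'd' vs 'd' => same
  Position 2: 'c' vs 'd' => differ
  Position 3: 'd' vs 'd' => same
  Position 4: 'c' vs 'd' => differ
  Position 5: 'a' vs 'b' => differ
  Position 6: 'b' vs 'a' => differ
Total differences (Hamming distance): 4

4


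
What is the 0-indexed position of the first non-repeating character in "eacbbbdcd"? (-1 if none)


Input: eacbbbdcd
Character frequencies:
  'a': 1
  'b': 3
  'c': 2
  'd': 2
  'e': 1
Scanning left to right for freq == 1:
  Position 0 ('e'): unique! => answer = 0

0


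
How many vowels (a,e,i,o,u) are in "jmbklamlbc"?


Input: jmbklamlbc
Checking each character:
  'j' at position 0: consonant
  'm' at position 1: consonant
  'b' at position 2: consonant
  'k' at position 3: consonant
  'l' at position 4: consonant
  'a' at position 5: vowel (running total: 1)
  'm' at position 6: consonant
  'l' at position 7: consonant
  'b' at position 8: consonant
  'c' at position 9: consonant
Total vowels: 1

1


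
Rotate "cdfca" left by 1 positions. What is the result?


Input: "cdfca", rotate left by 1
First 1 characters: "c"
Remaining characters: "dfca"
Concatenate remaining + first: "dfca" + "c" = "dfcac"

dfcac


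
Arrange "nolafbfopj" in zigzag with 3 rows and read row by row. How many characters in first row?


Zigzag "nolafbfopj" into 3 rows:
Placing characters:
  'n' => row 0
  'o' => row 1
  'l' => row 2
  'a' => row 1
  'f' => row 0
  'b' => row 1
  'f' => row 2
  'o' => row 1
  'p' => row 0
  'j' => row 1
Rows:
  Row 0: "nfp"
  Row 1: "oaboj"
  Row 2: "lf"
First row length: 3

3


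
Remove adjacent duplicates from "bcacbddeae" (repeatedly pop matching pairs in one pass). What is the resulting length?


Input: bcacbddeae
Stack-based adjacent duplicate removal:
  Read 'b': push. Stack: b
  Read 'c': push. Stack: bc
  Read 'a': push. Stack: bca
  Read 'c': push. Stack: bcac
  Read 'b': push. Stack: bcacb
  Read 'd': push. Stack: bcacbd
  Read 'd': matches stack top 'd' => pop. Stack: bcacb
  Read 'e': push. Stack: bcacbe
  Read 'a': push. Stack: bcacbea
  Read 'e': push. Stack: bcacbeae
Final stack: "bcacbeae" (length 8)

8


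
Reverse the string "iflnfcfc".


Input: iflnfcfc
Reading characters right to left:
  Position 7: 'c'
  Position 6: 'f'
  Position 5: 'c'
  Position 4: 'f'
  Position 3: 'n'
  Position 2: 'l'
  Position 1: 'f'
  Position 0: 'i'
Reversed: cfcfnlfi

cfcfnlfi


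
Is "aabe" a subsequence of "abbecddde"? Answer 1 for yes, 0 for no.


Check if "aabe" is a subsequence of "abbecddde"
Greedy scan:
  Position 0 ('a'): matches sub[0] = 'a'
  Position 1 ('b'): no match needed
  Position 2 ('b'): no match needed
  Position 3 ('e'): no match needed
  Position 4 ('c'): no match needed
  Position 5 ('d'): no match needed
  Position 6 ('d'): no match needed
  Position 7 ('d'): no match needed
  Position 8 ('e'): no match needed
Only matched 1/4 characters => not a subsequence

0


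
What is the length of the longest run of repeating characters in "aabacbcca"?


Input: "aabacbcca"
Scanning for longest run:
  Position 1 ('a'): continues run of 'a', length=2
  Position 2 ('b'): new char, reset run to 1
  Position 3 ('a'): new char, reset run to 1
  Position 4 ('c'): new char, reset run to 1
  Position 5 ('b'): new char, reset run to 1
  Position 6 ('c'): new char, reset run to 1
  Position 7 ('c'): continues run of 'c', length=2
  Position 8 ('a'): new char, reset run to 1
Longest run: 'a' with length 2

2


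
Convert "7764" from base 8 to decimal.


Input: "7764" in base 8
Positional expansion:
  Digit '7' (value 7) x 8^3 = 3584
  Digit '7' (value 7) x 8^2 = 448
  Digit '6' (value 6) x 8^1 = 48
  Digit '4' (value 4) x 8^0 = 4
Sum = 4084

4084


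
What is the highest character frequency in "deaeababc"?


Input: deaeababc
Character counts:
  'a': 3
  'b': 2
  'c': 1
  'd': 1
  'e': 2
Maximum frequency: 3

3


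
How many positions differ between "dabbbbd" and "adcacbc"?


Comparing "dabbbbd" and "adcacbc" position by position:
  Position 0: 'd' vs 'a' => DIFFER
  Position 1: 'a' vs 'd' => DIFFER
  Position 2: 'b' vs 'c' => DIFFER
  Position 3: 'b' vs 'a' => DIFFER
  Position 4: 'b' vs 'c' => DIFFER
  Position 5: 'b' vs 'b' => same
  Position 6: 'd' vs 'c' => DIFFER
Positions that differ: 6

6


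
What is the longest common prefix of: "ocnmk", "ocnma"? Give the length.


Words: ocnmk, ocnma
  Position 0: all 'o' => match
  Position 1: all 'c' => match
  Position 2: all 'n' => match
  Position 3: all 'm' => match
  Position 4: ('k', 'a') => mismatch, stop
LCP = "ocnm" (length 4)

4


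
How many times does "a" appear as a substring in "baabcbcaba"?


Searching for "a" in "baabcbcaba"
Scanning each position:
  Position 0: "b" => no
  Position 1: "a" => MATCH
  Position 2: "a" => MATCH
  Position 3: "b" => no
  Position 4: "c" => no
  Position 5: "b" => no
  Position 6: "c" => no
  Position 7: "a" => MATCH
  Position 8: "b" => no
  Position 9: "a" => MATCH
Total occurrences: 4

4


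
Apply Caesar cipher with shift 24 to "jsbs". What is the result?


Caesar cipher: shift "jsbs" by 24
  'j' (pos 9) + 24 = pos 7 = 'h'
  's' (pos 18) + 24 = pos 16 = 'q'
  'b' (pos 1) + 24 = pos 25 = 'z'
  's' (pos 18) + 24 = pos 16 = 'q'
Result: hqzq

hqzq


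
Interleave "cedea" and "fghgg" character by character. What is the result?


Interleaving "cedea" and "fghgg":
  Position 0: 'c' from first, 'f' from second => "cf"
  Position 1: 'e' from first, 'g' from second => "eg"
  Position 2: 'd' from first, 'h' from second => "dh"
  Position 3: 'e' from first, 'g' from second => "eg"
  Position 4: 'a' from first, 'g' from second => "ag"
Result: cfegdhegag

cfegdhegag


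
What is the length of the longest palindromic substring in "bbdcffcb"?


Input: "bbdcffcb"
Checking substrings for palindromes:
  [3:7] "cffc" (len 4) => palindrome
  [0:2] "bb" (len 2) => palindrome
  [4:6] "ff" (len 2) => palindrome
Longest palindromic substring: "cffc" with length 4

4


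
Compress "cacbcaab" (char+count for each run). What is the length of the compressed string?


Input: cacbcaab
Runs:
  'c' x 1 => "c1"
  'a' x 1 => "a1"
  'c' x 1 => "c1"
  'b' x 1 => "b1"
  'c' x 1 => "c1"
  'a' x 2 => "a2"
  'b' x 1 => "b1"
Compressed: "c1a1c1b1c1a2b1"
Compressed length: 14

14


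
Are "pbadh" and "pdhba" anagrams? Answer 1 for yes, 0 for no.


Strings: "pbadh", "pdhba"
Sorted first:  abdhp
Sorted second: abdhp
Sorted forms match => anagrams

1


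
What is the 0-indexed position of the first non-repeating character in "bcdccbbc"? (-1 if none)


Input: bcdccbbc
Character frequencies:
  'b': 3
  'c': 4
  'd': 1
Scanning left to right for freq == 1:
  Position 0 ('b'): freq=3, skip
  Position 1 ('c'): freq=4, skip
  Position 2 ('d'): unique! => answer = 2

2


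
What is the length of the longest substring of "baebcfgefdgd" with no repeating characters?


Input: "baebcfgefdgd"
Sliding window (track last position of each char):
  Position 0 ('b'): window [0,0] length 1 -- new best
  Position 1 ('a'): window [0,1] length 2 -- new best
  Position 2 ('e'): window [0,2] length 3 -- new best
  Position 3 ('b'): repeat (last at 0), move window start to 1
  Position 3 ('b'): window [1,3] length 3
  Position 4 ('c'): window [1,4] length 4 -- new best
  Position 5 ('f'): window [1,5] length 5 -- new best
  Position 6 ('g'): window [1,6] length 6 -- new best
  Position 7 ('e'): repeat (last at 2), move window start to 3
  Position 7 ('e'): window [3,7] length 5
  Position 8 ('f'): repeat (last at 5), move window start to 6
  Position 8 ('f'): window [6,8] length 3
  Position 9 ('d'): window [6,9] length 4
  Position 10 ('g'): repeat (last at 6), move window start to 7
  Position 10 ('g'): window [7,10] length 4
  Position 11 ('d'): repeat (last at 9), move window start to 10
  Position 11 ('d'): window [10,11] length 2
Longest substring with no repeats: "aebcfg" with length 6

6


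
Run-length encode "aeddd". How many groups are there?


Input: aeddd
Scanning for consecutive runs:
  Group 1: 'a' x 1 (positions 0-0)
  Group 2: 'e' x 1 (positions 1-1)
  Group 3: 'd' x 3 (positions 2-4)
Total groups: 3

3


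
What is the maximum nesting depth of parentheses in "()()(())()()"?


Input: "()()(())()()"
Tracking depth:
  Position 0 '(': depth becomes 1
  Position 1 ')': depth becomes 0
  Position 2 '(': depth becomes 1
  Position 3 ')': depth becomes 0
  Position 4 '(': depth becomes 1
  Position 5 '(': depth becomes 2
  Position 6 ')': depth becomes 1
  Position 7 ')': depth becomes 0
  Position 8 '(': depth becomes 1
  Position 9 ')': depth becomes 0
  Position 10 '(': depth becomes 1
  Position 11 ')': depth becomes 0
Maximum depth reached: 2

2


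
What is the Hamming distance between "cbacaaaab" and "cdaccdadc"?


Comparing "cbacaaaab" and "cdaccdadc" position by position:
  Position 0: 'c' vs 'c' => same
  Position 1: 'b' vs 'd' => differ
  Position 2: 'a' vs 'a' => same
  Position 3: 'c' vs 'c' => same
  Position 4: 'a' vs 'c' => differ
  Position 5: 'a' vs 'd' => differ
  Position 6: 'a' vs 'a' => same
  Position 7: 'a' vs 'd' => differ
  Position 8: 'b' vs 'c' => differ
Total differences (Hamming distance): 5

5


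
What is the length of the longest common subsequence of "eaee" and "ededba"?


LCS of "eaee" and "ededba"
DP table:
           e    d    e    d    b    a
      0    0    0    0    0    0    0
  e   0    1    1    1    1    1    1
  a   0    1    1    1    1    1    2
  e   0    1    1    2    2    2    2
  e   0    1    1    2    2    2    2
LCS length = dp[4][6] = 2

2


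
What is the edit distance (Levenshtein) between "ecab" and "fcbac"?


Computing edit distance: "ecab" -> "fcbac"
DP table:
           f    c    b    a    c
      0    1    2    3    4    5
  e   1    1    2    3    4    5
  c   2    2    1    2    3    4
  a   3    3    2    2    2    3
  b   4    4    3    2    3    3
Edit distance = dp[4][5] = 3

3


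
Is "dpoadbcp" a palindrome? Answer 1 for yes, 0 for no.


Input: dpoadbcp
Reversed: pcbdaopd
  Compare pos 0 ('d') with pos 7 ('p'): MISMATCH
  Compare pos 1 ('p') with pos 6 ('c'): MISMATCH
  Compare pos 2 ('o') with pos 5 ('b'): MISMATCH
  Compare pos 3 ('a') with pos 4 ('d'): MISMATCH
Result: not a palindrome

0


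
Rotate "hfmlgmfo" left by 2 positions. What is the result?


Input: "hfmlgmfo", rotate left by 2
First 2 characters: "hf"
Remaining characters: "mlgmfo"
Concatenate remaining + first: "mlgmfo" + "hf" = "mlgmfohf"

mlgmfohf


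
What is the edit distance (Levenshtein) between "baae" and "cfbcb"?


Computing edit distance: "baae" -> "cfbcb"
DP table:
           c    f    b    c    b
      0    1    2    3    4    5
  b   1    1    2    2    3    4
  a   2    2    2    3    3    4
  a   3    3    3    3    4    4
  e   4    4    4    4    4    5
Edit distance = dp[4][5] = 5

5


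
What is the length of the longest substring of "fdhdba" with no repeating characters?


Input: "fdhdba"
Sliding window (track last position of each char):
  Position 0 ('f'): window [0,0] length 1 -- new best
  Position 1 ('d'): window [0,1] length 2 -- new best
  Position 2 ('h'): window [0,2] length 3 -- new best
  Position 3 ('d'): repeat (last at 1), move window start to 2
  Position 3 ('d'): window [2,3] length 2
  Position 4 ('b'): window [2,4] length 3
  Position 5 ('a'): window [2,5] length 4 -- new best
Longest substring with no repeats: "hdba" with length 4

4


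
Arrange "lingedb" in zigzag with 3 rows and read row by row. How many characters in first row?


Zigzag "lingedb" into 3 rows:
Placing characters:
  'l' => row 0
  'i' => row 1
  'n' => row 2
  'g' => row 1
  'e' => row 0
  'd' => row 1
  'b' => row 2
Rows:
  Row 0: "le"
  Row 1: "igd"
  Row 2: "nb"
First row length: 2

2


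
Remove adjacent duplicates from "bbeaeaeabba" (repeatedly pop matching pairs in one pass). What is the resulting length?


Input: bbeaeaeabba
Stack-based adjacent duplicate removal:
  Read 'b': push. Stack: b
  Read 'b': matches stack top 'b' => pop. Stack: (empty)
  Read 'e': push. Stack: e
  Read 'a': push. Stack: ea
  Read 'e': push. Stack: eae
  Read 'a': push. Stack: eaea
  Read 'e': push. Stack: eaeae
  Read 'a': push. Stack: eaeaea
  Read 'b': push. Stack: eaeaeab
  Read 'b': matches stack top 'b' => pop. Stack: eaeaea
  Read 'a': matches stack top 'a' => pop. Stack: eaeae
Final stack: "eaeae" (length 5)

5


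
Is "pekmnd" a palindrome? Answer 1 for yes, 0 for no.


Input: pekmnd
Reversed: dnmkep
  Compare pos 0 ('p') with pos 5 ('d'): MISMATCH
  Compare pos 1 ('e') with pos 4 ('n'): MISMATCH
  Compare pos 2 ('k') with pos 3 ('m'): MISMATCH
Result: not a palindrome

0


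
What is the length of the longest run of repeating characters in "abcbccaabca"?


Input: "abcbccaabca"
Scanning for longest run:
  Position 1 ('b'): new char, reset run to 1
  Position 2 ('c'): new char, reset run to 1
  Position 3 ('b'): new char, reset run to 1
  Position 4 ('c'): new char, reset run to 1
  Position 5 ('c'): continues run of 'c', length=2
  Position 6 ('a'): new char, reset run to 1
  Position 7 ('a'): continues run of 'a', length=2
  Position 8 ('b'): new char, reset run to 1
  Position 9 ('c'): new char, reset run to 1
  Position 10 ('a'): new char, reset run to 1
Longest run: 'c' with length 2

2


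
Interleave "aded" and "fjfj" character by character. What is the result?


Interleaving "aded" and "fjfj":
  Position 0: 'a' from first, 'f' from second => "af"
  Position 1: 'd' from first, 'j' from second => "dj"
  Position 2: 'e' from first, 'f' from second => "ef"
  Position 3: 'd' from first, 'j' from second => "dj"
Result: afdjefdj

afdjefdj


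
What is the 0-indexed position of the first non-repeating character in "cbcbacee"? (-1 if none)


Input: cbcbacee
Character frequencies:
  'a': 1
  'b': 2
  'c': 3
  'e': 2
Scanning left to right for freq == 1:
  Position 0 ('c'): freq=3, skip
  Position 1 ('b'): freq=2, skip
  Position 2 ('c'): freq=3, skip
  Position 3 ('b'): freq=2, skip
  Position 4 ('a'): unique! => answer = 4

4


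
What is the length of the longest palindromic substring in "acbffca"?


Input: "acbffca"
Checking substrings for palindromes:
  [3:5] "ff" (len 2) => palindrome
Longest palindromic substring: "ff" with length 2

2


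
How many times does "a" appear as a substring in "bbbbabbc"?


Searching for "a" in "bbbbabbc"
Scanning each position:
  Position 0: "b" => no
  Position 1: "b" => no
  Position 2: "b" => no
  Position 3: "b" => no
  Position 4: "a" => MATCH
  Position 5: "b" => no
  Position 6: "b" => no
  Position 7: "c" => no
Total occurrences: 1

1


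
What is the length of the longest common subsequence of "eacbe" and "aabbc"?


LCS of "eacbe" and "aabbc"
DP table:
           a    a    b    b    c
      0    0    0    0    0    0
  e   0    0    0    0    0    0
  a   0    1    1    1    1    1
  c   0    1    1    1    1    2
  b   0    1    1    2    2    2
  e   0    1    1    2    2    2
LCS length = dp[5][5] = 2

2


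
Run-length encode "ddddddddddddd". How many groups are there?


Input: ddddddddddddd
Scanning for consecutive runs:
  Group 1: 'd' x 13 (positions 0-12)
Total groups: 1

1


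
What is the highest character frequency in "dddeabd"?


Input: dddeabd
Character counts:
  'a': 1
  'b': 1
  'd': 4
  'e': 1
Maximum frequency: 4

4


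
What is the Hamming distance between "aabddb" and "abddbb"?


Comparing "aabddb" and "abddbb" position by position:
  Position 0: 'a' vs 'a' => same
  Position 1: 'a' vs 'b' => differ
  Position 2: 'b' vs 'd' => differ
  Position 3: 'd' vs 'd' => same
  Position 4: 'd' vs 'b' => differ
  Position 5: 'b' vs 'b' => same
Total differences (Hamming distance): 3

3


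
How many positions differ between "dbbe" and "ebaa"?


Comparing "dbbe" and "ebaa" position by position:
  Position 0: 'd' vs 'e' => DIFFER
  Position 1: 'b' vs 'b' => same
  Position 2: 'b' vs 'a' => DIFFER
  Position 3: 'e' vs 'a' => DIFFER
Positions that differ: 3

3


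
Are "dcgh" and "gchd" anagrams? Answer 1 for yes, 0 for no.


Strings: "dcgh", "gchd"
Sorted first:  cdgh
Sorted second: cdgh
Sorted forms match => anagrams

1


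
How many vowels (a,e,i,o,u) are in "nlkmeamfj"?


Input: nlkmeamfj
Checking each character:
  'n' at position 0: consonant
  'l' at position 1: consonant
  'k' at position 2: consonant
  'm' at position 3: consonant
  'e' at position 4: vowel (running total: 1)
  'a' at position 5: vowel (running total: 2)
  'm' at position 6: consonant
  'f' at position 7: consonant
  'j' at position 8: consonant
Total vowels: 2

2


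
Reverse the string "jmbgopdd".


Input: jmbgopdd
Reading characters right to left:
  Position 7: 'd'
  Position 6: 'd'
  Position 5: 'p'
  Position 4: 'o'
  Position 3: 'g'
  Position 2: 'b'
  Position 1: 'm'
  Position 0: 'j'
Reversed: ddpogbmj

ddpogbmj


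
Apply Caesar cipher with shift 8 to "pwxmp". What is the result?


Caesar cipher: shift "pwxmp" by 8
  'p' (pos 15) + 8 = pos 23 = 'x'
  'w' (pos 22) + 8 = pos 4 = 'e'
  'x' (pos 23) + 8 = pos 5 = 'f'
  'm' (pos 12) + 8 = pos 20 = 'u'
  'p' (pos 15) + 8 = pos 23 = 'x'
Result: xefux

xefux


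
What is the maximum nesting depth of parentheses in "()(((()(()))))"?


Input: "()(((()(()))))"
Tracking depth:
  Position 0 '(': depth becomes 1
  Position 1 ')': depth becomes 0
  Position 2 '(': depth becomes 1
  Position 3 '(': depth becomes 2
  Position 4 '(': depth becomes 3
  Position 5 '(': depth becomes 4
  Position 6 ')': depth becomes 3
  Position 7 '(': depth becomes 4
  Position 8 '(': depth becomes 5
  Position 9 ')': depth becomes 4
  Position 10 ')': depth becomes 3
  Position 11 ')': depth becomes 2
  Position 12 ')': depth becomes 1
  Position 13 ')': depth becomes 0
Maximum depth reached: 5

5


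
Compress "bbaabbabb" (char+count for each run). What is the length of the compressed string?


Input: bbaabbabb
Runs:
  'b' x 2 => "b2"
  'a' x 2 => "a2"
  'b' x 2 => "b2"
  'a' x 1 => "a1"
  'b' x 2 => "b2"
Compressed: "b2a2b2a1b2"
Compressed length: 10

10


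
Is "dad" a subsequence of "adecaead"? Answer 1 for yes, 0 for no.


Check if "dad" is a subsequence of "adecaead"
Greedy scan:
  Position 0 ('a'): no match needed
  Position 1 ('d'): matches sub[0] = 'd'
  Position 2 ('e'): no match needed
  Position 3 ('c'): no match needed
  Position 4 ('a'): matches sub[1] = 'a'
  Position 5 ('e'): no match needed
  Position 6 ('a'): no match needed
  Position 7 ('d'): matches sub[2] = 'd'
All 3 characters matched => is a subsequence

1


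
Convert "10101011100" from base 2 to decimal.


Input: "10101011100" in base 2
Positional expansion:
  Digit '1' (value 1) x 2^10 = 1024
  Digit '0' (value 0) x 2^9 = 0
  Digit '1' (value 1) x 2^8 = 256
  Digit '0' (value 0) x 2^7 = 0
  Digit '1' (value 1) x 2^6 = 64
  Digit '0' (value 0) x 2^5 = 0
  Digit '1' (value 1) x 2^4 = 16
  Digit '1' (value 1) x 2^3 = 8
  Digit '1' (value 1) x 2^2 = 4
  Digit '0' (value 0) x 2^1 = 0
  Digit '0' (value 0) x 2^0 = 0
Sum = 1372

1372


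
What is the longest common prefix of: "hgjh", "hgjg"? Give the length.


Words: hgjh, hgjg
  Position 0: all 'h' => match
  Position 1: all 'g' => match
  Position 2: all 'j' => match
  Position 3: ('h', 'g') => mismatch, stop
LCP = "hgj" (length 3)

3


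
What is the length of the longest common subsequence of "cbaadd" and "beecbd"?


LCS of "cbaadd" and "beecbd"
DP table:
           b    e    e    c    b    d
      0    0    0    0    0    0    0
  c   0    0    0    0    1    1    1
  b   0    1    1    1    1    2    2
  a   0    1    1    1    1    2    2
  a   0    1    1    1    1    2    2
  d   0    1    1    1    1    2    3
  d   0    1    1    1    1    2    3
LCS length = dp[6][6] = 3

3


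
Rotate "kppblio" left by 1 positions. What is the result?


Input: "kppblio", rotate left by 1
First 1 characters: "k"
Remaining characters: "ppblio"
Concatenate remaining + first: "ppblio" + "k" = "ppbliok"

ppbliok


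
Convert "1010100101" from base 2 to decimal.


Input: "1010100101" in base 2
Positional expansion:
  Digit '1' (value 1) x 2^9 = 512
  Digit '0' (value 0) x 2^8 = 0
  Digit '1' (value 1) x 2^7 = 128
  Digit '0' (value 0) x 2^6 = 0
  Digit '1' (value 1) x 2^5 = 32
  Digit '0' (value 0) x 2^4 = 0
  Digit '0' (value 0) x 2^3 = 0
  Digit '1' (value 1) x 2^2 = 4
  Digit '0' (value 0) x 2^1 = 0
  Digit '1' (value 1) x 2^0 = 1
Sum = 677

677


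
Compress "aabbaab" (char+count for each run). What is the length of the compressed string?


Input: aabbaab
Runs:
  'a' x 2 => "a2"
  'b' x 2 => "b2"
  'a' x 2 => "a2"
  'b' x 1 => "b1"
Compressed: "a2b2a2b1"
Compressed length: 8

8


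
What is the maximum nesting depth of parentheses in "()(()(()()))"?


Input: "()(()(()()))"
Tracking depth:
  Position 0 '(': depth becomes 1
  Position 1 ')': depth becomes 0
  Position 2 '(': depth becomes 1
  Position 3 '(': depth becomes 2
  Position 4 ')': depth becomes 1
  Position 5 '(': depth becomes 2
  Position 6 '(': depth becomes 3
  Position 7 ')': depth becomes 2
  Position 8 '(': depth becomes 3
  Position 9 ')': depth becomes 2
  Position 10 ')': depth becomes 1
  Position 11 ')': depth becomes 0
Maximum depth reached: 3

3


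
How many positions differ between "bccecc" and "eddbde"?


Comparing "bccecc" and "eddbde" position by position:
  Position 0: 'b' vs 'e' => DIFFER
  Position 1: 'c' vs 'd' => DIFFER
  Position 2: 'c' vs 'd' => DIFFER
  Position 3: 'e' vs 'b' => DIFFER
  Position 4: 'c' vs 'd' => DIFFER
  Position 5: 'c' vs 'e' => DIFFER
Positions that differ: 6

6


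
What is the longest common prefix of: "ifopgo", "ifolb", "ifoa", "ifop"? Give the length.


Words: ifopgo, ifolb, ifoa, ifop
  Position 0: all 'i' => match
  Position 1: all 'f' => match
  Position 2: all 'o' => match
  Position 3: ('p', 'l', 'a', 'p') => mismatch, stop
LCP = "ifo" (length 3)

3


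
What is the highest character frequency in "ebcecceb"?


Input: ebcecceb
Character counts:
  'b': 2
  'c': 3
  'e': 3
Maximum frequency: 3

3


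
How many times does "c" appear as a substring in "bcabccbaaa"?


Searching for "c" in "bcabccbaaa"
Scanning each position:
  Position 0: "b" => no
  Position 1: "c" => MATCH
  Position 2: "a" => no
  Position 3: "b" => no
  Position 4: "c" => MATCH
  Position 5: "c" => MATCH
  Position 6: "b" => no
  Position 7: "a" => no
  Position 8: "a" => no
  Position 9: "a" => no
Total occurrences: 3

3


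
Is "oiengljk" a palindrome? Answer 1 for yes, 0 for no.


Input: oiengljk
Reversed: kjlgneio
  Compare pos 0 ('o') with pos 7 ('k'): MISMATCH
  Compare pos 1 ('i') with pos 6 ('j'): MISMATCH
  Compare pos 2 ('e') with pos 5 ('l'): MISMATCH
  Compare pos 3 ('n') with pos 4 ('g'): MISMATCH
Result: not a palindrome

0


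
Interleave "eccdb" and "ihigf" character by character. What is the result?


Interleaving "eccdb" and "ihigf":
  Position 0: 'e' from first, 'i' from second => "ei"
  Position 1: 'c' from first, 'h' from second => "ch"
  Position 2: 'c' from first, 'i' from second => "ci"
  Position 3: 'd' from first, 'g' from second => "dg"
  Position 4: 'b' from first, 'f' from second => "bf"
Result: eichcidgbf

eichcidgbf


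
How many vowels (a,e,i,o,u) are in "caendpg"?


Input: caendpg
Checking each character:
  'c' at position 0: consonant
  'a' at position 1: vowel (running total: 1)
  'e' at position 2: vowel (running total: 2)
  'n' at position 3: consonant
  'd' at position 4: consonant
  'p' at position 5: consonant
  'g' at position 6: consonant
Total vowels: 2

2


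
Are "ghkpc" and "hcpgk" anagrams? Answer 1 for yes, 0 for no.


Strings: "ghkpc", "hcpgk"
Sorted first:  cghkp
Sorted second: cghkp
Sorted forms match => anagrams

1


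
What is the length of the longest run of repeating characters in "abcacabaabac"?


Input: "abcacabaabac"
Scanning for longest run:
  Position 1 ('b'): new char, reset run to 1
  Position 2 ('c'): new char, reset run to 1
  Position 3 ('a'): new char, reset run to 1
  Position 4 ('c'): new char, reset run to 1
  Position 5 ('a'): new char, reset run to 1
  Position 6 ('b'): new char, reset run to 1
  Position 7 ('a'): new char, reset run to 1
  Position 8 ('a'): continues run of 'a', length=2
  Position 9 ('b'): new char, reset run to 1
  Position 10 ('a'): new char, reset run to 1
  Position 11 ('c'): new char, reset run to 1
Longest run: 'a' with length 2

2


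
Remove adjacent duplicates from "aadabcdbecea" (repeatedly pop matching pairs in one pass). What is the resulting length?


Input: aadabcdbecea
Stack-based adjacent duplicate removal:
  Read 'a': push. Stack: a
  Read 'a': matches stack top 'a' => pop. Stack: (empty)
  Read 'd': push. Stack: d
  Read 'a': push. Stack: da
  Read 'b': push. Stack: dab
  Read 'c': push. Stack: dabc
  Read 'd': push. Stack: dabcd
  Read 'b': push. Stack: dabcdb
  Read 'e': push. Stack: dabcdbe
  Read 'c': push. Stack: dabcdbec
  Read 'e': push. Stack: dabcdbece
  Read 'a': push. Stack: dabcdbecea
Final stack: "dabcdbecea" (length 10)

10


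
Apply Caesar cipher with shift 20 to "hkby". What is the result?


Caesar cipher: shift "hkby" by 20
  'h' (pos 7) + 20 = pos 1 = 'b'
  'k' (pos 10) + 20 = pos 4 = 'e'
  'b' (pos 1) + 20 = pos 21 = 'v'
  'y' (pos 24) + 20 = pos 18 = 's'
Result: bevs

bevs


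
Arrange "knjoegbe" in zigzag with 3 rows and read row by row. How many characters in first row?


Zigzag "knjoegbe" into 3 rows:
Placing characters:
  'k' => row 0
  'n' => row 1
  'j' => row 2
  'o' => row 1
  'e' => row 0
  'g' => row 1
  'b' => row 2
  'e' => row 1
Rows:
  Row 0: "ke"
  Row 1: "noge"
  Row 2: "jb"
First row length: 2

2


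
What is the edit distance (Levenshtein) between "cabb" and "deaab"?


Computing edit distance: "cabb" -> "deaab"
DP table:
           d    e    a    a    b
      0    1    2    3    4    5
  c   1    1    2    3    4    5
  a   2    2    2    2    3    4
  b   3    3    3    3    3    3
  b   4    4    4    4    4    3
Edit distance = dp[4][5] = 3

3


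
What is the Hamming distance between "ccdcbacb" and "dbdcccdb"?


Comparing "ccdcbacb" and "dbdcccdb" position by position:
  Position 0: 'c' vs 'd' => differ
  Position 1: 'c' vs 'b' => differ
  Position 2: 'd' vs 'd' => same
  Position 3: 'c' vs 'c' => same
  Position 4: 'b' vs 'c' => differ
  Position 5: 'a' vs 'c' => differ
  Position 6: 'c' vs 'd' => differ
  Position 7: 'b' vs 'b' => same
Total differences (Hamming distance): 5

5


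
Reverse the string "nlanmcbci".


Input: nlanmcbci
Reading characters right to left:
  Position 8: 'i'
  Position 7: 'c'
  Position 6: 'b'
  Position 5: 'c'
  Position 4: 'm'
  Position 3: 'n'
  Position 2: 'a'
  Position 1: 'l'
  Position 0: 'n'
Reversed: icbcmnaln

icbcmnaln


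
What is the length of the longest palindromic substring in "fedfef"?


Input: "fedfef"
Checking substrings for palindromes:
  [3:6] "fef" (len 3) => palindrome
Longest palindromic substring: "fef" with length 3

3


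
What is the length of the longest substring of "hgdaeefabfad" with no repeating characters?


Input: "hgdaeefabfad"
Sliding window (track last position of each char):
  Position 0 ('h'): window [0,0] length 1 -- new best
  Position 1 ('g'): window [0,1] length 2 -- new best
  Position 2 ('d'): window [0,2] length 3 -- new best
  Position 3 ('a'): window [0,3] length 4 -- new best
  Position 4 ('e'): window [0,4] length 5 -- new best
  Position 5 ('e'): repeat (last at 4), move window start to 5
  Position 5 ('e'): window [5,5] length 1
  Position 6 ('f'): window [5,6] length 2
  Position 7 ('a'): window [5,7] length 3
  Position 8 ('b'): window [5,8] length 4
  Position 9 ('f'): repeat (last at 6), move window start to 7
  Position 9 ('f'): window [7,9] length 3
  Position 10 ('a'): repeat (last at 7), move window start to 8
  Position 10 ('a'): window [8,10] length 3
  Position 11 ('d'): window [8,11] length 4
Longest substring with no repeats: "hgdae" with length 5

5


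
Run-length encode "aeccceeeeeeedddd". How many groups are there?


Input: aeccceeeeeeedddd
Scanning for consecutive runs:
  Group 1: 'a' x 1 (positions 0-0)
  Group 2: 'e' x 1 (positions 1-1)
  Group 3: 'c' x 3 (positions 2-4)
  Group 4: 'e' x 7 (positions 5-11)
  Group 5: 'd' x 4 (positions 12-15)
Total groups: 5

5


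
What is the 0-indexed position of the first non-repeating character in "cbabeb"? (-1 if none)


Input: cbabeb
Character frequencies:
  'a': 1
  'b': 3
  'c': 1
  'e': 1
Scanning left to right for freq == 1:
  Position 0 ('c'): unique! => answer = 0

0


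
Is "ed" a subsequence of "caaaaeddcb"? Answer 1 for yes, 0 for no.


Check if "ed" is a subsequence of "caaaaeddcb"
Greedy scan:
  Position 0 ('c'): no match needed
  Position 1 ('a'): no match needed
  Position 2 ('a'): no match needed
  Position 3 ('a'): no match needed
  Position 4 ('a'): no match needed
  Position 5 ('e'): matches sub[0] = 'e'
  Position 6 ('d'): matches sub[1] = 'd'
  Position 7 ('d'): no match needed
  Position 8 ('c'): no match needed
  Position 9 ('b'): no match needed
All 2 characters matched => is a subsequence

1


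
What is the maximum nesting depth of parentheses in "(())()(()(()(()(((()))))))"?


Input: "(())()(()(()(()(((()))))))"
Tracking depth:
  Position 0 '(': depth becomes 1
  Position 1 '(': depth becomes 2
  Position 2 ')': depth becomes 1
  Position 3 ')': depth becomes 0
  Position 4 '(': depth becomes 1
  Position 5 ')': depth becomes 0
  Position 6 '(': depth becomes 1
  Position 7 '(': depth becomes 2
  Position 8 ')': depth becomes 1
  Position 9 '(': depth becomes 2
  Position 10 '(': depth becomes 3
  Position 11 ')': depth becomes 2
  Position 12 '(': depth becomes 3
  Position 13 '(': depth becomes 4
  Position 14 ')': depth becomes 3
  Position 15 '(': depth becomes 4
  Position 16 '(': depth becomes 5
  Position 17 '(': depth becomes 6
  Position 18 '(': depth becomes 7
  Position 19 ')': depth becomes 6
  Position 20 ')': depth becomes 5
  Position 21 ')': depth becomes 4
  Position 22 ')': depth becomes 3
  Position 23 ')': depth becomes 2
  Position 24 ')': depth becomes 1
  Position 25 ')': depth becomes 0
Maximum depth reached: 7

7


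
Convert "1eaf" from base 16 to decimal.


Input: "1eaf" in base 16
Positional expansion:
  Digit '1' (value 1) x 16^3 = 4096
  Digit 'e' (value 14) x 16^2 = 3584
  Digit 'a' (value 10) x 16^1 = 160
  Digit 'f' (value 15) x 16^0 = 15
Sum = 7855

7855


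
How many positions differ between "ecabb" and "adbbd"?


Comparing "ecabb" and "adbbd" position by position:
  Position 0: 'e' vs 'a' => DIFFER
  Position 1: 'c' vs 'd' => DIFFER
  Position 2: 'a' vs 'b' => DIFFER
  Position 3: 'b' vs 'b' => same
  Position 4: 'b' vs 'd' => DIFFER
Positions that differ: 4

4


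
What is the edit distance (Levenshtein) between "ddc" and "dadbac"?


Computing edit distance: "ddc" -> "dadbac"
DP table:
           d    a    d    b    a    c
      0    1    2    3    4    5    6
  d   1    0    1    2    3    4    5
  d   2    1    1    1    2    3    4
  c   3    2    2    2    2    3    3
Edit distance = dp[3][6] = 3

3


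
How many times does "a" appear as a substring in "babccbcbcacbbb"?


Searching for "a" in "babccbcbcacbbb"
Scanning each position:
  Position 0: "b" => no
  Position 1: "a" => MATCH
  Position 2: "b" => no
  Position 3: "c" => no
  Position 4: "c" => no
  Position 5: "b" => no
  Position 6: "c" => no
  Position 7: "b" => no
  Position 8: "c" => no
  Position 9: "a" => MATCH
  Position 10: "c" => no
  Position 11: "b" => no
  Position 12: "b" => no
  Position 13: "b" => no
Total occurrences: 2

2


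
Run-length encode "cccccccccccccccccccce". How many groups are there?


Input: cccccccccccccccccccce
Scanning for consecutive runs:
  Group 1: 'c' x 20 (positions 0-19)
  Group 2: 'e' x 1 (positions 20-20)
Total groups: 2

2


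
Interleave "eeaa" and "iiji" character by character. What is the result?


Interleaving "eeaa" and "iiji":
  Position 0: 'e' from first, 'i' from second => "ei"
  Position 1: 'e' from first, 'i' from second => "ei"
  Position 2: 'a' from first, 'j' from second => "aj"
  Position 3: 'a' from first, 'i' from second => "ai"
Result: eieiajai

eieiajai


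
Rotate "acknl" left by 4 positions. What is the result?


Input: "acknl", rotate left by 4
First 4 characters: "ackn"
Remaining characters: "l"
Concatenate remaining + first: "l" + "ackn" = "lackn"

lackn


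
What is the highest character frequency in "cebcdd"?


Input: cebcdd
Character counts:
  'b': 1
  'c': 2
  'd': 2
  'e': 1
Maximum frequency: 2

2


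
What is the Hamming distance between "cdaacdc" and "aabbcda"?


Comparing "cdaacdc" and "aabbcda" position by position:
  Position 0: 'c' vs 'a' => differ
  Position 1: 'd' vs 'a' => differ
  Position 2: 'a' vs 'b' => differ
  Position 3: 'a' vs 'b' => differ
  Position 4: 'c' vs 'c' => same
  Position 5: 'd' vs 'd' => same
  Position 6: 'c' vs 'a' => differ
Total differences (Hamming distance): 5

5


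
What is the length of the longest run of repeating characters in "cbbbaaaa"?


Input: "cbbbaaaa"
Scanning for longest run:
  Position 1 ('b'): new char, reset run to 1
  Position 2 ('b'): continues run of 'b', length=2
  Position 3 ('b'): continues run of 'b', length=3
  Position 4 ('a'): new char, reset run to 1
  Position 5 ('a'): continues run of 'a', length=2
  Position 6 ('a'): continues run of 'a', length=3
  Position 7 ('a'): continues run of 'a', length=4
Longest run: 'a' with length 4

4


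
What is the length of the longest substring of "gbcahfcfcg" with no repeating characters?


Input: "gbcahfcfcg"
Sliding window (track last position of each char):
  Position 0 ('g'): window [0,0] length 1 -- new best
  Position 1 ('b'): window [0,1] length 2 -- new best
  Position 2 ('c'): window [0,2] length 3 -- new best
  Position 3 ('a'): window [0,3] length 4 -- new best
  Position 4 ('h'): window [0,4] length 5 -- new best
  Position 5 ('f'): window [0,5] length 6 -- new best
  Position 6 ('c'): repeat (last at 2), move window start to 3
  Position 6 ('c'): window [3,6] length 4
  Position 7 ('f'): repeat (last at 5), move window start to 6
  Position 7 ('f'): window [6,7] length 2
  Position 8 ('c'): repeat (last at 6), move window start to 7
  Position 8 ('c'): window [7,8] length 2
  Position 9 ('g'): window [7,9] length 3
Longest substring with no repeats: "gbcahf" with length 6

6


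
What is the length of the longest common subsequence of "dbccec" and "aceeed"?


LCS of "dbccec" and "aceeed"
DP table:
           a    c    e    e    e    d
      0    0    0    0    0    0    0
  d   0    0    0    0    0    0    1
  b   0    0    0    0    0    0    1
  c   0    0    1    1    1    1    1
  c   0    0    1    1    1    1    1
  e   0    0    1    2    2    2    2
  c   0    0    1    2    2    2    2
LCS length = dp[6][6] = 2

2


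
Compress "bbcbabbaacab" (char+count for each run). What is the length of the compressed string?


Input: bbcbabbaacab
Runs:
  'b' x 2 => "b2"
  'c' x 1 => "c1"
  'b' x 1 => "b1"
  'a' x 1 => "a1"
  'b' x 2 => "b2"
  'a' x 2 => "a2"
  'c' x 1 => "c1"
  'a' x 1 => "a1"
  'b' x 1 => "b1"
Compressed: "b2c1b1a1b2a2c1a1b1"
Compressed length: 18

18


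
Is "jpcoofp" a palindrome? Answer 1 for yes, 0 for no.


Input: jpcoofp
Reversed: pfoocpj
  Compare pos 0 ('j') with pos 6 ('p'): MISMATCH
  Compare pos 1 ('p') with pos 5 ('f'): MISMATCH
  Compare pos 2 ('c') with pos 4 ('o'): MISMATCH
Result: not a palindrome

0


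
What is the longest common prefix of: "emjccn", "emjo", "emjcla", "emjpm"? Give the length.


Words: emjccn, emjo, emjcla, emjpm
  Position 0: all 'e' => match
  Position 1: all 'm' => match
  Position 2: all 'j' => match
  Position 3: ('c', 'o', 'c', 'p') => mismatch, stop
LCP = "emj" (length 3)

3
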